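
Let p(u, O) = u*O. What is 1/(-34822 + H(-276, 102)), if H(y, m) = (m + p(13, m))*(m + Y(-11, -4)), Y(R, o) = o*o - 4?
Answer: 1/127970 ≈ 7.8143e-6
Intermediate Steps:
Y(R, o) = -4 + o² (Y(R, o) = o² - 4 = -4 + o²)
p(u, O) = O*u
H(y, m) = 14*m*(12 + m) (H(y, m) = (m + m*13)*(m + (-4 + (-4)²)) = (m + 13*m)*(m + (-4 + 16)) = (14*m)*(m + 12) = (14*m)*(12 + m) = 14*m*(12 + m))
1/(-34822 + H(-276, 102)) = 1/(-34822 + 14*102*(12 + 102)) = 1/(-34822 + 14*102*114) = 1/(-34822 + 162792) = 1/127970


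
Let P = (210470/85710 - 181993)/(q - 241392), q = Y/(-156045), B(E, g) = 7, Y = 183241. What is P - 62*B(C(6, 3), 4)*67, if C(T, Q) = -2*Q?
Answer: -3129236271132155986/107618041346017 ≈ -29077.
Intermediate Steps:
q = -183241/156045 (q = 183241/(-156045) = 183241*(-1/156045) = -183241/156045 ≈ -1.1743)
P = 81135127326340/107618041346017 (P = (210470/85710 - 181993)/(-183241/156045 - 241392) = (210470*(1/85710) - 181993)/(-37668197881/156045) = (21047/8571 - 181993)*(-156045/37668197881) = -1559840956/8571*(-156045/37668197881) = 81135127326340/107618041346017 ≈ 0.75392)
P - 62*B(C(6, 3), 4)*67 = 81135127326340/107618041346017 - 62*7*67 = 81135127326340/107618041346017 - 434*67 = 81135127326340/107618041346017 - 1*29078 = 81135127326340/107618041346017 - 29078 = -3129236271132155986/107618041346017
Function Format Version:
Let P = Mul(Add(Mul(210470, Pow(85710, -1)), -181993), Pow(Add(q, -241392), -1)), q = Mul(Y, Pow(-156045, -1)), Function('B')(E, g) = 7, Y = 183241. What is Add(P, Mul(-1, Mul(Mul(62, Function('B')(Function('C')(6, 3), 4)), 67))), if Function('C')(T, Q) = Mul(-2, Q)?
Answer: Rational(-3129236271132155986, 107618041346017) ≈ -29077.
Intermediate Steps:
q = Rational(-183241, 156045) (q = Mul(183241, Pow(-156045, -1)) = Mul(183241, Rational(-1, 156045)) = Rational(-183241, 156045) ≈ -1.1743)
P = Rational(81135127326340, 107618041346017) (P = Mul(Add(Mul(210470, Pow(85710, -1)), -181993), Pow(Add(Rational(-183241, 156045), -241392), -1)) = Mul(Add(Mul(210470, Rational(1, 85710)), -181993), Pow(Rational(-37668197881, 156045), -1)) = Mul(Add(Rational(21047, 8571), -181993), Rational(-156045, 37668197881)) = Mul(Rational(-1559840956, 8571), Rational(-156045, 37668197881)) = Rational(81135127326340, 107618041346017) ≈ 0.75392)
Add(P, Mul(-1, Mul(Mul(62, Function('B')(Function('C')(6, 3), 4)), 67))) = Add(Rational(81135127326340, 107618041346017), Mul(-1, Mul(Mul(62, 7), 67))) = Add(Rational(81135127326340, 107618041346017), Mul(-1, Mul(434, 67))) = Add(Rational(81135127326340, 107618041346017), Mul(-1, 29078)) = Add(Rational(81135127326340, 107618041346017), -29078) = Rational(-3129236271132155986, 107618041346017)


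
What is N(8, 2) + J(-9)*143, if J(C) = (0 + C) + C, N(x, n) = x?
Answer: -2566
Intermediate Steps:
J(C) = 2*C (J(C) = C + C = 2*C)
N(8, 2) + J(-9)*143 = 8 + (2*(-9))*143 = 8 - 18*143 = 8 - 2574 = -2566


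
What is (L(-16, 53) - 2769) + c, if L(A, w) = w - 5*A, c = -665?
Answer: -3301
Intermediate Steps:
(L(-16, 53) - 2769) + c = ((53 - 5*(-16)) - 2769) - 665 = ((53 + 80) - 2769) - 665 = (133 - 2769) - 665 = -2636 - 665 = -3301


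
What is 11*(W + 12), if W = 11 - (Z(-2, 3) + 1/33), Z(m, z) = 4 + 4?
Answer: 494/3 ≈ 164.67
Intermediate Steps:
Z(m, z) = 8
W = 98/33 (W = 11 - (8 + 1/33) = 11 - 1*265/33 = 11 - 265/33 = 98/33 ≈ 2.9697)
11*(W + 12) = 11*(98/33 + 12) = 11*(494/33) = 494/3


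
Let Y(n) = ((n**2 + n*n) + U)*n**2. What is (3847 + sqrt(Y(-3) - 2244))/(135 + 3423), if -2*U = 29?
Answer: 3847/3558 + 5*I*sqrt(354)/7116 ≈ 1.0812 + 0.01322*I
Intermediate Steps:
U = -29/2 (U = -1/2*29 = -29/2 ≈ -14.500)
Y(n) = n**2*(-29/2 + 2*n**2) (Y(n) = ((n**2 + n*n) - 29/2)*n**2 = ((n**2 + n**2) - 29/2)*n**2 = (2*n**2 - 29/2)*n**2 = (-29/2 + 2*n**2)*n**2 = n**2*(-29/2 + 2*n**2))
(3847 + sqrt(Y(-3) - 2244))/(135 + 3423) = (3847 + sqrt((1/2)*(-3)**2*(-29 + 4*(-3)**2) - 2244))/(135 + 3423) = (3847 + sqrt((1/2)*9*(-29 + 4*9) - 2244))/3558 = (3847 + sqrt((1/2)*9*(-29 + 36) - 2244))*(1/3558) = (3847 + sqrt((1/2)*9*7 - 2244))*(1/3558) = (3847 + sqrt(63/2 - 2244))*(1/3558) = (3847 + sqrt(-4425/2))*(1/3558) = (3847 + 5*I*sqrt(354)/2)*(1/3558) = 3847/3558 + 5*I*sqrt(354)/7116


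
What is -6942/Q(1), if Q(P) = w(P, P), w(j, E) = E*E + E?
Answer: -3471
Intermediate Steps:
w(j, E) = E + E² (w(j, E) = E² + E = E + E²)
Q(P) = P*(1 + P)
-6942/Q(1) = -6942/(1 + 1) = -6942/(1*2) = -6942/2 = -6942*½ = -3471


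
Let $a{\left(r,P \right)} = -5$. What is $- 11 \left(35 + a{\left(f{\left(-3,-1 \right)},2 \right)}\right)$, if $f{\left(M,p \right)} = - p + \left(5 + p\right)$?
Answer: $-330$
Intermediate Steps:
$f{\left(M,p \right)} = 5$
$- 11 \left(35 + a{\left(f{\left(-3,-1 \right)},2 \right)}\right) = - 11 \left(35 - 5\right) = \left(-11\right) 30 = -330$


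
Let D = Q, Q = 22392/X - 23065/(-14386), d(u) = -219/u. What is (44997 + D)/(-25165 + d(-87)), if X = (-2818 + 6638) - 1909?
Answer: -11961608768027/6686994661984 ≈ -1.7888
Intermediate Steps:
X = 1911 (X = 3820 - 1909 = 1911)
Q = 122069509/9163882 (Q = 22392/1911 - 23065/(-14386) = 22392*(1/1911) - 23065*(-1/14386) = 7464/637 + 23065/14386 = 122069509/9163882 ≈ 13.321)
D = 122069509/9163882 ≈ 13.321
(44997 + D)/(-25165 + d(-87)) = (44997 + 122069509/9163882)/(-25165 - 219/(-87)) = 412469267863/(9163882*(-25165 - 219*(-1/87))) = 412469267863/(9163882*(-25165 + 73/29)) = 412469267863/(9163882*(-729712/29)) = (412469267863/9163882)*(-29/729712) = -11961608768027/6686994661984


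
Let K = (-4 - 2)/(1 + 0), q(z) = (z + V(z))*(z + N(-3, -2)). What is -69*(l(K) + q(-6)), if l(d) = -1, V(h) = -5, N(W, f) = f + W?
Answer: -8280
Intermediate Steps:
N(W, f) = W + f
q(z) = (-5 + z)² (q(z) = (z - 5)*(z + (-3 - 2)) = (-5 + z)*(z - 5) = (-5 + z)*(-5 + z) = (-5 + z)²)
K = -6 (K = -6/1 = -6*1 = -6)
-69*(l(K) + q(-6)) = -69*(-1 + (25 + (-6)² - 10*(-6))) = -69*(-1 + (25 + 36 + 60)) = -69*(-1 + 121) = -69*120 = -8280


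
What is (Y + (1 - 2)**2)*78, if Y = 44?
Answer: 3510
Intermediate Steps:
(Y + (1 - 2)**2)*78 = (44 + (1 - 2)**2)*78 = (44 + (-1)**2)*78 = (44 + 1)*78 = 45*78 = 3510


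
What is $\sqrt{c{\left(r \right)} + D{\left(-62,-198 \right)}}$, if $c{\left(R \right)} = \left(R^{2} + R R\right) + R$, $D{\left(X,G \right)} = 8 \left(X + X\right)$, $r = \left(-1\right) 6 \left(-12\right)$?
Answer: $2 \sqrt{2362} \approx 97.201$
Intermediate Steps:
$r = 72$ ($r = \left(-6\right) \left(-12\right) = 72$)
$D{\left(X,G \right)} = 16 X$ ($D{\left(X,G \right)} = 8 \cdot 2 X = 16 X$)
$c{\left(R \right)} = R + 2 R^{2}$ ($c{\left(R \right)} = \left(R^{2} + R^{2}\right) + R = 2 R^{2} + R = R + 2 R^{2}$)
$\sqrt{c{\left(r \right)} + D{\left(-62,-198 \right)}} = \sqrt{72 \left(1 + 2 \cdot 72\right) + 16 \left(-62\right)} = \sqrt{72 \left(1 + 144\right) - 992} = \sqrt{72 \cdot 145 - 992} = \sqrt{10440 - 992} = \sqrt{9448} = 2 \sqrt{2362}$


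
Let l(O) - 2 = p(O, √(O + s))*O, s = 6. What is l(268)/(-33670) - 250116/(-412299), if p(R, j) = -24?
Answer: 369082943/462736911 ≈ 0.79761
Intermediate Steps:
l(O) = 2 - 24*O
l(268)/(-33670) - 250116/(-412299) = (2 - 24*268)/(-33670) - 250116/(-412299) = (2 - 6432)*(-1/33670) - 250116*(-1/412299) = -6430*(-1/33670) + 83372/137433 = 643/3367 + 83372/137433 = 369082943/462736911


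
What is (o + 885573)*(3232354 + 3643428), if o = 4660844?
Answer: 38135954173094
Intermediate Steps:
(o + 885573)*(3232354 + 3643428) = (4660844 + 885573)*(3232354 + 3643428) = 5546417*6875782 = 38135954173094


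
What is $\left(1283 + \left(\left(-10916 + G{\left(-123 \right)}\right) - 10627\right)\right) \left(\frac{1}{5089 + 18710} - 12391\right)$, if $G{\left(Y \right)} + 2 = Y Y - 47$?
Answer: $\frac{1527547853440}{23799} \approx 6.4185 \cdot 10^{7}$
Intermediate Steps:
$G{\left(Y \right)} = -49 + Y^{2}$ ($G{\left(Y \right)} = -2 + \left(Y Y - 47\right) = -2 + \left(Y^{2} - 47\right) = -2 + \left(-47 + Y^{2}\right) = -49 + Y^{2}$)
$\left(1283 + \left(\left(-10916 + G{\left(-123 \right)}\right) - 10627\right)\right) \left(\frac{1}{5089 + 18710} - 12391\right) = \left(1283 - 6463\right) \left(\frac{1}{5089 + 18710} - 12391\right) = \left(1283 + \left(\left(-10916 + \left(-49 + 15129\right)\right) - 10627\right)\right) \left(\frac{1}{23799} - 12391\right) = \left(1283 + \left(\left(-10916 + 15080\right) - 10627\right)\right) \left(\frac{1}{23799} - 12391\right) = \left(1283 + \left(4164 - 10627\right)\right) \left(- \frac{294893408}{23799}\right) = \left(1283 - 6463\right) \left(- \frac{294893408}{23799}\right) = \left(-5180\right) \left(- \frac{294893408}{23799}\right) = \frac{1527547853440}{23799}$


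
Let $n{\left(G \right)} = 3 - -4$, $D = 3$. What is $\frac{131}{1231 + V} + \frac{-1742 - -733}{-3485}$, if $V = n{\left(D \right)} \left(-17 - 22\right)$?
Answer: $\frac{1423157}{3338630} \approx 0.42627$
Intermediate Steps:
$n{\left(G \right)} = 7$ ($n{\left(G \right)} = 3 + 4 = 7$)
$V = -273$ ($V = 7 \left(-17 - 22\right) = 7 \left(-39\right) = -273$)
$\frac{131}{1231 + V} + \frac{-1742 - -733}{-3485} = \frac{131}{1231 - 273} + \frac{-1742 - -733}{-3485} = \frac{131}{958} + \left(-1742 + 733\right) \left(- \frac{1}{3485}\right) = 131 \cdot \frac{1}{958} - - \frac{1009}{3485} = \frac{131}{958} + \frac{1009}{3485} = \frac{1423157}{3338630}$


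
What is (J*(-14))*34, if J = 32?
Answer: -15232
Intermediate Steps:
(J*(-14))*34 = (32*(-14))*34 = -448*34 = -15232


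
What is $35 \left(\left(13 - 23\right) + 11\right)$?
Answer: $35$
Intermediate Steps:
$35 \left(\left(13 - 23\right) + 11\right) = 35 \left(-10 + 11\right) = 35 \cdot 1 = 35$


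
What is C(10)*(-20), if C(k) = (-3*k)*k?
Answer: 6000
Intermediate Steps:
C(k) = -3*k**2
C(10)*(-20) = -3*10**2*(-20) = -3*100*(-20) = -300*(-20) = 6000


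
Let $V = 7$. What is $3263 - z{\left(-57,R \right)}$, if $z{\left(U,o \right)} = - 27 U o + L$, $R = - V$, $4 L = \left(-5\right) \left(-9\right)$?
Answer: $\frac{56099}{4} \approx 14025.0$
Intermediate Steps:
$L = \frac{45}{4}$ ($L = \frac{\left(-5\right) \left(-9\right)}{4} = \frac{1}{4} \cdot 45 = \frac{45}{4} \approx 11.25$)
$R = -7$ ($R = \left(-1\right) 7 = -7$)
$z{\left(U,o \right)} = \frac{45}{4} - 27 U o$ ($z{\left(U,o \right)} = - 27 U o + \frac{45}{4} = \frac{45}{4} - 27 U o$)
$3263 - z{\left(-57,R \right)} = 3263 - \left(\frac{45}{4} - \left(-1539\right) \left(-7\right)\right) = 3263 - \left(\frac{45}{4} - 10773\right) = 3263 - - \frac{43047}{4} = 3263 + \frac{43047}{4} = \frac{56099}{4}$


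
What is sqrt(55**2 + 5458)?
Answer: sqrt(8483) ≈ 92.103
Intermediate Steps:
sqrt(55**2 + 5458) = sqrt(3025 + 5458) = sqrt(8483)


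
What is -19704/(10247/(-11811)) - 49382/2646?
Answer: 307640769235/13556781 ≈ 22693.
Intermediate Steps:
-19704/(10247/(-11811)) - 49382/2646 = -19704/(10247*(-1/11811)) - 49382*1/2646 = -19704/(-10247/11811) - 24691/1323 = -19704*(-11811/10247) - 24691/1323 = 232723944/10247 - 24691/1323 = 307640769235/13556781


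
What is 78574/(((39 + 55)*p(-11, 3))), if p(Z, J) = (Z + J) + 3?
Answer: -39287/235 ≈ -167.18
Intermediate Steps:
p(Z, J) = 3 + J + Z (p(Z, J) = (J + Z) + 3 = 3 + J + Z)
78574/(((39 + 55)*p(-11, 3))) = 78574/(((39 + 55)*(3 + 3 - 11))) = 78574/((94*(-5))) = 78574/(-470) = 78574*(-1/470) = -39287/235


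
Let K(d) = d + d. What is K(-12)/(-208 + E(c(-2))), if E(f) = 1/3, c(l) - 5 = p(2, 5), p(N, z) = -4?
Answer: 72/623 ≈ 0.11557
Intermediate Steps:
c(l) = 1 (c(l) = 5 - 4 = 1)
E(f) = ⅓
K(d) = 2*d
K(-12)/(-208 + E(c(-2))) = (2*(-12))/(-208 + ⅓) = -24/(-623/3) = -24*(-3/623) = 72/623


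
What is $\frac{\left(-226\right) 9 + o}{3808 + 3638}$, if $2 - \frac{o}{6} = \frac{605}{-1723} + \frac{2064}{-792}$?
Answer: $- \frac{18993340}{70562019} \approx -0.26917$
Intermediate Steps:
$o = \frac{563722}{18953}$ ($o = 12 - 6 \left(\frac{605}{-1723} + \frac{2064}{-792}\right) = 12 - 6 \left(605 \left(- \frac{1}{1723}\right) + 2064 \left(- \frac{1}{792}\right)\right) = 12 - 6 \left(- \frac{605}{1723} - \frac{86}{33}\right) = 12 - - \frac{336286}{18953} = 12 + \frac{336286}{18953} = \frac{563722}{18953} \approx 29.743$)
$\frac{\left(-226\right) 9 + o}{3808 + 3638} = \frac{\left(-226\right) 9 + \frac{563722}{18953}}{3808 + 3638} = \frac{-2034 + \frac{563722}{18953}}{7446} = \left(- \frac{37986680}{18953}\right) \frac{1}{7446} = - \frac{18993340}{70562019}$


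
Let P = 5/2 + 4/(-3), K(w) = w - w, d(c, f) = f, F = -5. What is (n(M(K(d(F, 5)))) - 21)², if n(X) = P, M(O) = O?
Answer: 14161/36 ≈ 393.36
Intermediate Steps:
K(w) = 0
P = 7/6 (P = 5*(½) + 4*(-⅓) = 5/2 - 4/3 = 7/6 ≈ 1.1667)
n(X) = 7/6
(n(M(K(d(F, 5)))) - 21)² = (7/6 - 21)² = (-119/6)² = 14161/36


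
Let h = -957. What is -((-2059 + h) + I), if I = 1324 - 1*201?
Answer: 1893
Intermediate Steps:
I = 1123 (I = 1324 - 201 = 1123)
-((-2059 + h) + I) = -((-2059 - 957) + 1123) = -(-3016 + 1123) = -1*(-1893) = 1893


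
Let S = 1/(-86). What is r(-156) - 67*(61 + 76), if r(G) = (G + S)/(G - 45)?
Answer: -158654777/17286 ≈ -9178.2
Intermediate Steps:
S = -1/86 ≈ -0.011628
r(G) = (-1/86 + G)/(-45 + G) (r(G) = (G - 1/86)/(G - 45) = (-1/86 + G)/(-45 + G))
r(-156) - 67*(61 + 76) = (-1/86 - 156)/(-45 - 156) - 67*(61 + 76) = -13417/86/(-201) - 67*137 = -1/201*(-13417/86) - 9179 = 13417/17286 - 9179 = -158654777/17286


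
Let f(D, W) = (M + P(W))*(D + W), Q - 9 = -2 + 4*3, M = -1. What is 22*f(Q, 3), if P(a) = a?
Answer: 968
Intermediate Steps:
Q = 19 (Q = 9 + (-2 + 4*3) = 9 + (-2 + 12) = 9 + 10 = 19)
f(D, W) = (-1 + W)*(D + W)
22*f(Q, 3) = 22*(3² - 1*19 - 1*3 + 19*3) = 22*(9 - 19 - 3 + 57) = 22*44 = 968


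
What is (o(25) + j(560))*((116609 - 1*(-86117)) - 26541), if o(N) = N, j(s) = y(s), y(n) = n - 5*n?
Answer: -390249775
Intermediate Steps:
y(n) = -4*n
j(s) = -4*s
(o(25) + j(560))*((116609 - 1*(-86117)) - 26541) = (25 - 4*560)*((116609 - 1*(-86117)) - 26541) = (25 - 2240)*((116609 + 86117) - 26541) = -2215*(202726 - 26541) = -2215*176185 = -390249775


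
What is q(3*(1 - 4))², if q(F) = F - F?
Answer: 0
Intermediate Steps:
q(F) = 0
q(3*(1 - 4))² = 0² = 0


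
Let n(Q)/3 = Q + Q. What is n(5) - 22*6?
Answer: -102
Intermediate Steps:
n(Q) = 6*Q (n(Q) = 3*(Q + Q) = 3*(2*Q) = 6*Q)
n(5) - 22*6 = 6*5 - 22*6 = 30 - 132 = -102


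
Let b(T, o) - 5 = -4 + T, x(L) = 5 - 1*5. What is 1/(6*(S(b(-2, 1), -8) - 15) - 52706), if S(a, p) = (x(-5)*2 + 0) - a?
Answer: -1/52790 ≈ -1.8943e-5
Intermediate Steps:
x(L) = 0 (x(L) = 5 - 5 = 0)
b(T, o) = 1 + T (b(T, o) = 5 + (-4 + T) = 1 + T)
S(a, p) = -a (S(a, p) = (0*2 + 0) - a = (0 + 0) - a = 0 - a = -a)
1/(6*(S(b(-2, 1), -8) - 15) - 52706) = 1/(6*(-(1 - 2) - 15) - 52706) = 1/(6*(-1*(-1) - 15) - 52706) = 1/(6*(1 - 15) - 52706) = 1/(6*(-14) - 52706) = 1/(-84 - 52706) = 1/(-52790) = -1/52790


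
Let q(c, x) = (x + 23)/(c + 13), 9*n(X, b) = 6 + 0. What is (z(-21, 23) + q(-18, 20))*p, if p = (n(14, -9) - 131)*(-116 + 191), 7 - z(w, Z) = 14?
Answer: 152490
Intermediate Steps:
n(X, b) = 2/3 (n(X, b) = (6 + 0)/9 = (1/9)*6 = 2/3)
z(w, Z) = -7 (z(w, Z) = 7 - 1*14 = 7 - 14 = -7)
q(c, x) = (23 + x)/(13 + c)
p = -9775 (p = (2/3 - 131)*(-116 + 191) = -391/3*75 = -9775)
(z(-21, 23) + q(-18, 20))*p = (-7 + (23 + 20)/(13 - 18))*(-9775) = (-7 + 43/(-5))*(-9775) = (-7 - 1/5*43)*(-9775) = (-7 - 43/5)*(-9775) = -78/5*(-9775) = 152490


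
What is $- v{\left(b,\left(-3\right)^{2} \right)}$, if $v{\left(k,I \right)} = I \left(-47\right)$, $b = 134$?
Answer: $423$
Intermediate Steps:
$v{\left(k,I \right)} = - 47 I$
$- v{\left(b,\left(-3\right)^{2} \right)} = - \left(-47\right) \left(-3\right)^{2} = - \left(-47\right) 9 = \left(-1\right) \left(-423\right) = 423$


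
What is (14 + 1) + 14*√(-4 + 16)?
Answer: 15 + 28*√3 ≈ 63.497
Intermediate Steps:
(14 + 1) + 14*√(-4 + 16) = 15 + 14*√12 = 15 + 14*(2*√3) = 15 + 28*√3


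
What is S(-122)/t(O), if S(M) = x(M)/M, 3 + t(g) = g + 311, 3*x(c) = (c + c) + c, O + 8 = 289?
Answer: 1/589 ≈ 0.0016978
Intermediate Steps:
O = 281 (O = -8 + 289 = 281)
x(c) = c (x(c) = ((c + c) + c)/3 = (2*c + c)/3 = (3*c)/3 = c)
t(g) = 308 + g (t(g) = -3 + (g + 311) = -3 + (311 + g) = 308 + g)
S(M) = 1 (S(M) = M/M = 1)
S(-122)/t(O) = 1/(308 + 281) = 1/589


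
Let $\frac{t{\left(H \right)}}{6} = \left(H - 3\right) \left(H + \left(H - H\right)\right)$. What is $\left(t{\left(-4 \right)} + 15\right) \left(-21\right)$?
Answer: $-3843$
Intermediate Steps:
$t{\left(H \right)} = 6 H \left(-3 + H\right)$ ($t{\left(H \right)} = 6 \left(H - 3\right) \left(H + \left(H - H\right)\right) = 6 \left(-3 + H\right) \left(H + 0\right) = 6 \left(-3 + H\right) H = 6 H \left(-3 + H\right)$)
$\left(t{\left(-4 \right)} + 15\right) \left(-21\right) = \left(6 \left(-4\right) \left(-3 - 4\right) + 15\right) \left(-21\right) = \left(6 \left(-4\right) \left(-7\right) + 15\right) \left(-21\right) = \left(168 + 15\right) \left(-21\right) = 183 \left(-21\right) = -3843$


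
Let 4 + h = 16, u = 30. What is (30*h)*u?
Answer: 10800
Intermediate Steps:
h = 12 (h = -4 + 16 = 12)
(30*h)*u = (30*12)*30 = 360*30 = 10800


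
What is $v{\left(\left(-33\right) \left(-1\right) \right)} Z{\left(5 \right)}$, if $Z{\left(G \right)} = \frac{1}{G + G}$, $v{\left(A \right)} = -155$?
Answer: $- \frac{31}{2} \approx -15.5$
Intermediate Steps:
$Z{\left(G \right)} = \frac{1}{2 G}$
$v{\left(\left(-33\right) \left(-1\right) \right)} Z{\left(5 \right)} = - 155 \frac{1}{2 \cdot 5} = - 155 \cdot \frac{1}{2} \cdot \frac{1}{5} = \left(-155\right) \frac{1}{10} = - \frac{31}{2}$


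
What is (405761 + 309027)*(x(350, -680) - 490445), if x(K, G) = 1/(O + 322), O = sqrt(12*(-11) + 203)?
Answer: -36323008292822844/103613 - 714788*sqrt(71)/103613 ≈ -3.5056e+11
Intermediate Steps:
O = sqrt(71) (O = sqrt(-132 + 203) = sqrt(71) ≈ 8.4261)
x(K, G) = 1/(322 + sqrt(71)) (x(K, G) = 1/(sqrt(71) + 322) = 1/(322 + sqrt(71)))
(405761 + 309027)*(x(350, -680) - 490445) = (405761 + 309027)*((322/103613 - sqrt(71)/103613) - 490445) = 714788*(-50816477463/103613 - sqrt(71)/103613) = -36323008292822844/103613 - 714788*sqrt(71)/103613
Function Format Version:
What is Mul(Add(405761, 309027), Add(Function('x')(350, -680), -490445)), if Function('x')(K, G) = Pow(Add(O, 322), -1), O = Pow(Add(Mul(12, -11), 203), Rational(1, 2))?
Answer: Add(Rational(-36323008292822844, 103613), Mul(Rational(-714788, 103613), Pow(71, Rational(1, 2)))) ≈ -3.5056e+11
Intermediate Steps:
O = Pow(71, Rational(1, 2)) (O = Pow(Add(-132, 203), Rational(1, 2)) = Pow(71, Rational(1, 2)) ≈ 8.4261)
Function('x')(K, G) = Pow(Add(322, Pow(71, Rational(1, 2))), -1) (Function('x')(K, G) = Pow(Add(Pow(71, Rational(1, 2)), 322), -1) = Pow(Add(322, Pow(71, Rational(1, 2))), -1))
Mul(Add(405761, 309027), Add(Function('x')(350, -680), -490445)) = Mul(Add(405761, 309027), Add(Add(Rational(322, 103613), Mul(Rational(-1, 103613), Pow(71, Rational(1, 2)))), -490445)) = Mul(714788, Add(Rational(-50816477463, 103613), Mul(Rational(-1, 103613), Pow(71, Rational(1, 2))))) = Add(Rational(-36323008292822844, 103613), Mul(Rational(-714788, 103613), Pow(71, Rational(1, 2))))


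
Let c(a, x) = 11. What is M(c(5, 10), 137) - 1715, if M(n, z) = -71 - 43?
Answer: -1829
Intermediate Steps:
M(n, z) = -114
M(c(5, 10), 137) - 1715 = -114 - 1715 = -1829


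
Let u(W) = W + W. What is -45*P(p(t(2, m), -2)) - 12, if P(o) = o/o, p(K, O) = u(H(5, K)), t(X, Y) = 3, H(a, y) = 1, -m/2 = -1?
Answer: -57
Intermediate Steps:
m = 2 (m = -2*(-1) = 2)
u(W) = 2*W
p(K, O) = 2 (p(K, O) = 2*1 = 2)
P(o) = 1
-45*P(p(t(2, m), -2)) - 12 = -45*1 - 12 = -45 - 12 = -57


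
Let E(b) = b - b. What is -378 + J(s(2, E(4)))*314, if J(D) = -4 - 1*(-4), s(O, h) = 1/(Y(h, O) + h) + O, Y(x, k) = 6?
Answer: -378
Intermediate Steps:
E(b) = 0
s(O, h) = O + 1/(6 + h) (s(O, h) = 1/(6 + h) + O = O + 1/(6 + h))
J(D) = 0 (J(D) = -4 + 4 = 0)
-378 + J(s(2, E(4)))*314 = -378 + 0*314 = -378 + 0 = -378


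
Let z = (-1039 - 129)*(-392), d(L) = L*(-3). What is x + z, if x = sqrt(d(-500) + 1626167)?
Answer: 457856 + sqrt(1627667) ≈ 4.5913e+5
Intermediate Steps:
d(L) = -3*L
z = 457856 (z = -1168*(-392) = 457856)
x = sqrt(1627667) (x = sqrt(-3*(-500) + 1626167) = sqrt(1500 + 1626167) = sqrt(1627667) ≈ 1275.8)
x + z = sqrt(1627667) + 457856 = 457856 + sqrt(1627667)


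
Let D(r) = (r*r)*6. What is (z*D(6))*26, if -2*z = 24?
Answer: -67392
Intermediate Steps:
D(r) = 6*r² (D(r) = r²*6 = 6*r²)
z = -12 (z = -½*24 = -12)
(z*D(6))*26 = -72*6²*26 = -72*36*26 = -12*216*26 = -2592*26 = -67392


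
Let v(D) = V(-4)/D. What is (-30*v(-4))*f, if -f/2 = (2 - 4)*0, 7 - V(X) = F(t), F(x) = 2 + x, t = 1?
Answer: 0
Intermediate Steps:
V(X) = 4 (V(X) = 7 - (2 + 1) = 7 - 1*3 = 7 - 3 = 4)
v(D) = 4/D
f = 0 (f = -2*(2 - 4)*0 = -(-4)*0 = -2*0 = 0)
(-30*v(-4))*f = -120/(-4)*0 = -120*(-1)/4*0 = -30*(-1)*0 = 30*0 = 0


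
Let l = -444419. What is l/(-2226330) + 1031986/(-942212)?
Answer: -234850559569/262209355245 ≈ -0.89566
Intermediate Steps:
l/(-2226330) + 1031986/(-942212) = -444419/(-2226330) + 1031986/(-942212) = -444419*(-1/2226330) + 1031986*(-1/942212) = 444419/2226330 - 515993/471106 = -234850559569/262209355245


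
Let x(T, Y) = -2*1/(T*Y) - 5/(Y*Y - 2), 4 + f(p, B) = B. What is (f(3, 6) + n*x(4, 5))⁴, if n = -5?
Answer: 741200625/4477456 ≈ 165.54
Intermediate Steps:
f(p, B) = -4 + B
x(T, Y) = -5/(-2 + Y²) - 2/(T*Y) (x(T, Y) = -2/(T*Y) - 5/(Y² - 2) = -2/(T*Y) - 5/(-2 + Y²) = -5/(-2 + Y²) - 2/(T*Y))
(f(3, 6) + n*x(4, 5))⁴ = ((-4 + 6) - 5*(4 - 2*5² - 5*4*5)/(4*5*(-2 + 5²)))⁴ = (2 - 5*(4 - 2*25 - 100)/(4*5*(-2 + 25)))⁴ = (2 - 5*(4 - 50 - 100)/(4*5*23))⁴ = (2 - 5*(-146)/(4*5*23))⁴ = (2 - 5*(-73/230))⁴ = (2 + 73/46)⁴ = (165/46)⁴ = 741200625/4477456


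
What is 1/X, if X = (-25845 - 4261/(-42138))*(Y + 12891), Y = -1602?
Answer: -14046/4098103989287 ≈ -3.4274e-9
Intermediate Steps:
X = -4098103989287/14046 (X = (-25845 - 4261/(-42138))*(-1602 + 12891) = (-25845 - 4261*(-1/42138))*11289 = (-25845 + 4261/42138)*11289 = -1089052349/42138*11289 = -4098103989287/14046 ≈ -2.9176e+8)
1/X = 1/(-4098103989287/14046) = -14046/4098103989287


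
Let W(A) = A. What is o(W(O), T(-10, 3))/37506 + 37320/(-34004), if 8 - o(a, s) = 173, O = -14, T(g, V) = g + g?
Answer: -117111215/106279502 ≈ -1.1019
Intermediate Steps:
T(g, V) = 2*g
o(a, s) = -165 (o(a, s) = 8 - 1*173 = 8 - 173 = -165)
o(W(O), T(-10, 3))/37506 + 37320/(-34004) = -165/37506 + 37320/(-34004) = -165*1/37506 + 37320*(-1/34004) = -55/12502 - 9330/8501 = -117111215/106279502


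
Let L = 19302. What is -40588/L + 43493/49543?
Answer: -585674699/478139493 ≈ -1.2249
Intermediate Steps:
-40588/L + 43493/49543 = -40588/19302 + 43493/49543 = -40588*1/19302 + 43493*(1/49543) = -20294/9651 + 43493/49543 = -585674699/478139493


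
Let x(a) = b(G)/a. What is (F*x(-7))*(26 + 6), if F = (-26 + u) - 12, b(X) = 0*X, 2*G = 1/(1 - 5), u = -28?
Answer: 0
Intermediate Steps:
G = -1/8 (G = 1/(2*(1 - 5)) = (1/2)/(-4) = (1/2)*(-1/4) = -1/8 ≈ -0.12500)
b(X) = 0
F = -66 (F = (-26 - 28) - 12 = -54 - 12 = -66)
x(a) = 0 (x(a) = 0/a = 0)
(F*x(-7))*(26 + 6) = (-66*0)*(26 + 6) = 0*32 = 0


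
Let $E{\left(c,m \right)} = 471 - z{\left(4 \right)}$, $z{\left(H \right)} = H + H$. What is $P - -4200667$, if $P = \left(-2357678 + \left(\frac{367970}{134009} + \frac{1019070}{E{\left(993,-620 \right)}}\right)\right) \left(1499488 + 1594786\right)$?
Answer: $- \frac{452222153864581075775}{62046167} \approx -7.2885 \cdot 10^{12}$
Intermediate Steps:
$z{\left(H \right)} = 2 H$
$E{\left(c,m \right)} = 463$ ($E{\left(c,m \right)} = 471 - 2 \cdot 4 = 471 - 8 = 463$)
$P = - \frac{452222414499867269164}{62046167}$ ($P = \left(-2357678 + \left(\frac{367970}{134009} + \frac{1019070}{463}\right)\right) \left(1499488 + 1594786\right) = \left(-2357678 + \left(367970 \cdot \frac{1}{134009} + 1019070 \cdot \frac{1}{463}\right)\right) 3094274 = \left(-2357678 + \left(\frac{367970}{134009} + \frac{1019070}{463}\right)\right) 3094274 = \left(-2357678 + \frac{136734921740}{62046167}\right) 3094274 = \left(- \frac{146148147998486}{62046167}\right) 3094274 = - \frac{452222414499867269164}{62046167} \approx -7.2885 \cdot 10^{12}$)
$P - -4200667 = - \frac{452222414499867269164}{62046167} - -4200667 = - \frac{452222414499867269164}{62046167} + 4200667 = - \frac{452222153864581075775}{62046167}$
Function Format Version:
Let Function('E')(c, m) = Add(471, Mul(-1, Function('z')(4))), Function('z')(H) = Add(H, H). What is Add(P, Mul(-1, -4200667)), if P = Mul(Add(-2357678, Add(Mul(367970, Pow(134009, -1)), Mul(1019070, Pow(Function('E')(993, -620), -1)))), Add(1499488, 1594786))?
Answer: Rational(-452222153864581075775, 62046167) ≈ -7.2885e+12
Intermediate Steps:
Function('z')(H) = Mul(2, H)
Function('E')(c, m) = 463 (Function('E')(c, m) = Add(471, Mul(-1, Mul(2, 4))) = Add(471, Mul(-1, 8)) = Add(471, -8) = 463)
P = Rational(-452222414499867269164, 62046167) (P = Mul(Add(-2357678, Add(Mul(367970, Pow(134009, -1)), Mul(1019070, Pow(463, -1)))), Add(1499488, 1594786)) = Mul(Add(-2357678, Add(Mul(367970, Rational(1, 134009)), Mul(1019070, Rational(1, 463)))), 3094274) = Mul(Add(-2357678, Add(Rational(367970, 134009), Rational(1019070, 463))), 3094274) = Mul(Add(-2357678, Rational(136734921740, 62046167)), 3094274) = Mul(Rational(-146148147998486, 62046167), 3094274) = Rational(-452222414499867269164, 62046167) ≈ -7.2885e+12)
Add(P, Mul(-1, -4200667)) = Add(Rational(-452222414499867269164, 62046167), Mul(-1, -4200667)) = Add(Rational(-452222414499867269164, 62046167), 4200667) = Rational(-452222153864581075775, 62046167)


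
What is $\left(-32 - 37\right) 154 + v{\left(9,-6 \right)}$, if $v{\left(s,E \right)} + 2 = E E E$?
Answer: $-10844$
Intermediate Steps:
$v{\left(s,E \right)} = -2 + E^{3}$ ($v{\left(s,E \right)} = -2 + E E E = -2 + E^{2} E = -2 + E^{3}$)
$\left(-32 - 37\right) 154 + v{\left(9,-6 \right)} = \left(-32 - 37\right) 154 + \left(-2 + \left(-6\right)^{3}\right) = \left(-69\right) 154 - 218 = -10626 - 218 = -10844$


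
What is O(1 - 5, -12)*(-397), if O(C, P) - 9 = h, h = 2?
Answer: -4367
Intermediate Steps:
O(C, P) = 11 (O(C, P) = 9 + 2 = 11)
O(1 - 5, -12)*(-397) = 11*(-397) = -4367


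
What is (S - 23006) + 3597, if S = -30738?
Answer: -50147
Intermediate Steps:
(S - 23006) + 3597 = (-30738 - 23006) + 3597 = -53744 + 3597 = -50147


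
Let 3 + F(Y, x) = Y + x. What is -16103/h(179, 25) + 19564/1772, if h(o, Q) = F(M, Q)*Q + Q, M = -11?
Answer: -5666329/132900 ≈ -42.636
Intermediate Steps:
F(Y, x) = -3 + Y + x (F(Y, x) = -3 + (Y + x) = -3 + Y + x)
h(o, Q) = Q + Q*(-14 + Q) (h(o, Q) = (-3 - 11 + Q)*Q + Q = (-14 + Q)*Q + Q = Q*(-14 + Q) + Q = Q + Q*(-14 + Q))
-16103/h(179, 25) + 19564/1772 = -16103*1/(25*(-13 + 25)) + 19564/1772 = -16103/(25*12) + 19564*(1/1772) = -16103/300 + 4891/443 = -5666329/132900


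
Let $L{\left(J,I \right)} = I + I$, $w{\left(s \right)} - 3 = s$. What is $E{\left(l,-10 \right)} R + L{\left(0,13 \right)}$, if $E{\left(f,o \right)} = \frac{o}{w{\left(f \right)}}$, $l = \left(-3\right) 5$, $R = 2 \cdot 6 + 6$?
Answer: $41$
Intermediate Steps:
$w{\left(s \right)} = 3 + s$
$L{\left(J,I \right)} = 2 I$
$R = 18$ ($R = 12 + 6 = 18$)
$l = -15$
$E{\left(f,o \right)} = \frac{o}{3 + f}$
$E{\left(l,-10 \right)} R + L{\left(0,13 \right)} = - \frac{10}{3 - 15} \cdot 18 + 2 \cdot 13 = - \frac{10}{-12} \cdot 18 + 26 = \left(-10\right) \left(- \frac{1}{12}\right) 18 + 26 = \frac{5}{6} \cdot 18 + 26 = 15 + 26 = 41$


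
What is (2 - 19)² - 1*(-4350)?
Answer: 4639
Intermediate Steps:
(2 - 19)² - 1*(-4350) = (-17)² + 4350 = 289 + 4350 = 4639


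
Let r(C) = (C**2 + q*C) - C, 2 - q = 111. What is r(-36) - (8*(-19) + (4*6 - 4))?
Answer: 5388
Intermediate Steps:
q = -109 (q = 2 - 1*111 = 2 - 111 = -109)
r(C) = C**2 - 110*C (r(C) = (C**2 - 109*C) - C = C**2 - 110*C)
r(-36) - (8*(-19) + (4*6 - 4)) = -36*(-110 - 36) - (8*(-19) + (4*6 - 4)) = -36*(-146) - (-152 + (24 - 4)) = 5256 - (-152 + 20) = 5256 - 1*(-132) = 5256 + 132 = 5388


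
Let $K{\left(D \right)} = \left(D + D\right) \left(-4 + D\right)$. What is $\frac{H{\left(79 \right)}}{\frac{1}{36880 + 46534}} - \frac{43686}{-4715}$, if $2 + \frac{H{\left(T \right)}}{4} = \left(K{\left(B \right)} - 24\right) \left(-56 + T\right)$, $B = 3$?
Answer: $- \frac{1088646079994}{4715} \approx -2.3089 \cdot 10^{8}$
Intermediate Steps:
$K{\left(D \right)} = 2 D \left(-4 + D\right)$
$H{\left(T \right)} = 6712 - 120 T$ ($H{\left(T \right)} = -8 + 4 \left(2 \cdot 3 \left(-4 + 3\right) - 24\right) \left(-56 + T\right) = -8 + 4 \left(2 \cdot 3 \left(-1\right) - 24\right) \left(-56 + T\right) = -8 + 4 \left(-6 - 24\right) \left(-56 + T\right) = -8 + 4 \left(- 30 \left(-56 + T\right)\right) = -8 + 4 \left(1680 - 30 T\right) = -8 - \left(-6720 + 120 T\right) = 6712 - 120 T$)
$\frac{H{\left(79 \right)}}{\frac{1}{36880 + 46534}} - \frac{43686}{-4715} = \frac{6712 - 9480}{\frac{1}{36880 + 46534}} - \frac{43686}{-4715} = \frac{6712 - 9480}{\frac{1}{83414}} - - \frac{43686}{4715} = - 2768 \frac{1}{\frac{1}{83414}} + \frac{43686}{4715} = \left(-2768\right) 83414 + \frac{43686}{4715} = -230889952 + \frac{43686}{4715} = - \frac{1088646079994}{4715}$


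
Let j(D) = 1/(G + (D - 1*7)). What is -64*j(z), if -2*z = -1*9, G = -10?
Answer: 128/25 ≈ 5.1200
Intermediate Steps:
z = 9/2 (z = -(-1)*9/2 = -½*(-9) = 9/2 ≈ 4.5000)
j(D) = 1/(-17 + D) (j(D) = 1/(-10 + (D - 1*7)) = 1/(-10 + (D - 7)) = 1/(-10 + (-7 + D)) = 1/(-17 + D))
-64*j(z) = -64/(-17 + 9/2) = -64/(-25/2) = -64*(-2/25) = 128/25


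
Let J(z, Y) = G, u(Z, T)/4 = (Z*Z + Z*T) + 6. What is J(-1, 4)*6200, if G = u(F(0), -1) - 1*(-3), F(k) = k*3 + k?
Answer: 167400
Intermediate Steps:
F(k) = 4*k (F(k) = 3*k + k = 4*k)
u(Z, T) = 24 + 4*Z**2 + 4*T*Z (u(Z, T) = 4*((Z*Z + Z*T) + 6) = 4*((Z**2 + T*Z) + 6) = 4*(6 + Z**2 + T*Z) = 24 + 4*Z**2 + 4*T*Z)
G = 27 (G = (24 + 4*(4*0)**2 + 4*(-1)*(4*0)) - 1*(-3) = (24 + 4*0**2 + 4*(-1)*0) + 3 = (24 + 4*0 + 0) + 3 = (24 + 0 + 0) + 3 = 24 + 3 = 27)
J(z, Y) = 27
J(-1, 4)*6200 = 27*6200 = 167400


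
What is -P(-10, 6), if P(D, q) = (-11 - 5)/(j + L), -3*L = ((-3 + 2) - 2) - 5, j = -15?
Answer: -48/37 ≈ -1.2973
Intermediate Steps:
L = 8/3 (L = -(((-3 + 2) - 2) - 5)/3 = -((-1 - 2) - 5)/3 = -(-3 - 5)/3 = -⅓*(-8) = 8/3 ≈ 2.6667)
P(D, q) = 48/37 (P(D, q) = (-11 - 5)/(-15 + 8/3) = -16/(-37/3) = -16*(-3/37) = 48/37)
-P(-10, 6) = -1*48/37 = -48/37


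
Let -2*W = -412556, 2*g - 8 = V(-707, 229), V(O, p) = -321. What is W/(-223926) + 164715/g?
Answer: -36916253597/35044419 ≈ -1053.4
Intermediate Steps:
g = -313/2 (g = 4 + (½)*(-321) = 4 - 321/2 = -313/2 ≈ -156.50)
W = 206278 (W = -½*(-412556) = 206278)
W/(-223926) + 164715/g = 206278/(-223926) + 164715/(-313/2) = 206278*(-1/223926) + 164715*(-2/313) = -103139/111963 - 329430/313 = -36916253597/35044419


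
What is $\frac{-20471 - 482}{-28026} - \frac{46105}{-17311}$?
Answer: $\frac{1654856113}{485158086} \approx 3.411$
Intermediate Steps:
$\frac{-20471 - 482}{-28026} - \frac{46105}{-17311} = \left(-20953\right) \left(- \frac{1}{28026}\right) - - \frac{46105}{17311} = \frac{20953}{28026} + \frac{46105}{17311} = \frac{1654856113}{485158086}$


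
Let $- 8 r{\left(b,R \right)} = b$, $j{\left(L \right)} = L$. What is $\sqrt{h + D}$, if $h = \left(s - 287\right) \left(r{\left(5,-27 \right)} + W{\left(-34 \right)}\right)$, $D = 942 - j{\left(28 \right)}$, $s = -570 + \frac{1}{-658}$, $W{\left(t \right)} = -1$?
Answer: $\frac{\sqrt{3994746623}}{1316} \approx 48.027$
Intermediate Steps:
$s = - \frac{375061}{658}$ ($s = -570 - \frac{1}{658} = - \frac{375061}{658} \approx -570.0$)
$D = 914$ ($D = 942 - 28 = 914$)
$r{\left(b,R \right)} = - \frac{b}{8}$
$h = \frac{7330791}{5264}$ ($h = \left(- \frac{375061}{658} - 287\right) \left(\left(- \frac{1}{8}\right) 5 - 1\right) = - \frac{563907 \left(- \frac{5}{8} - 1\right)}{658} = \left(- \frac{563907}{658}\right) \left(- \frac{13}{8}\right) = \frac{7330791}{5264} \approx 1392.6$)
$\sqrt{h + D} = \sqrt{\frac{7330791}{5264} + 914} = \sqrt{\frac{12142087}{5264}} = \frac{\sqrt{3994746623}}{1316}$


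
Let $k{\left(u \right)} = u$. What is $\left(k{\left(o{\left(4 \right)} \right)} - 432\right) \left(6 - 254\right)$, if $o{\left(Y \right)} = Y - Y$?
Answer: $107136$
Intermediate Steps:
$o{\left(Y \right)} = 0$
$\left(k{\left(o{\left(4 \right)} \right)} - 432\right) \left(6 - 254\right) = \left(0 - 432\right) \left(6 - 254\right) = \left(-432\right) \left(-248\right) = 107136$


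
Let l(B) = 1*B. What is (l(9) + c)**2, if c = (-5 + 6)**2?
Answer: 100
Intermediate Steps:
l(B) = B
c = 1 (c = 1**2 = 1)
(l(9) + c)**2 = (9 + 1)**2 = 10**2 = 100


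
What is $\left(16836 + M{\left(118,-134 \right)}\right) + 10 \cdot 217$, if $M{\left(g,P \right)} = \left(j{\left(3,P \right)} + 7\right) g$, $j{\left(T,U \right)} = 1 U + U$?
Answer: $-11792$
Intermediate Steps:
$j{\left(T,U \right)} = 2 U$ ($j{\left(T,U \right)} = U + U = 2 U$)
$M{\left(g,P \right)} = g \left(7 + 2 P\right)$ ($M{\left(g,P \right)} = \left(2 P + 7\right) g = \left(7 + 2 P\right) g = g \left(7 + 2 P\right)$)
$\left(16836 + M{\left(118,-134 \right)}\right) + 10 \cdot 217 = \left(16836 + 118 \left(7 + 2 \left(-134\right)\right)\right) + 10 \cdot 217 = \left(16836 + 118 \left(7 - 268\right)\right) + 2170 = \left(16836 + 118 \left(-261\right)\right) + 2170 = \left(16836 - 30798\right) + 2170 = -13962 + 2170 = -11792$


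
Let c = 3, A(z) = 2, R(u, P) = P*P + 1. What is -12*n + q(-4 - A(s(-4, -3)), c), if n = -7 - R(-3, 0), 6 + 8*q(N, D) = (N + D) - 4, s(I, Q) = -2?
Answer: 755/8 ≈ 94.375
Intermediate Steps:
R(u, P) = 1 + P² (R(u, P) = P² + 1 = 1 + P²)
q(N, D) = -5/4 + D/8 + N/8 (q(N, D) = -¾ + ((N + D) - 4)/8 = -¾ + ((D + N) - 4)/8 = -¾ + (-4 + D + N)/8 = -¾ + (-½ + D/8 + N/8) = -5/4 + D/8 + N/8)
n = -8 (n = -7 - (1 + 0²) = -7 - (1 + 0) = -7 - 1*1 = -7 - 1 = -8)
-12*n + q(-4 - A(s(-4, -3)), c) = -12*(-8) + (-5/4 + (⅛)*3 + (-4 - 1*2)/8) = 96 + (-5/4 + 3/8 + (-4 - 2)/8) = 96 + (-5/4 + 3/8 + (⅛)*(-6)) = 96 + (-5/4 + 3/8 - ¾) = 96 - 13/8 = 755/8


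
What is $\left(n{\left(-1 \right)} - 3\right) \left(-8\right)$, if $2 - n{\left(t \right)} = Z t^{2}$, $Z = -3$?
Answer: $-16$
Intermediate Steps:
$n{\left(t \right)} = 2 + 3 t^{2}$ ($n{\left(t \right)} = 2 - - 3 t^{2} = 2 + 3 t^{2}$)
$\left(n{\left(-1 \right)} - 3\right) \left(-8\right) = \left(\left(2 + 3 \left(-1\right)^{2}\right) - 3\right) \left(-8\right) = \left(\left(2 + 3 \cdot 1\right) - 3\right) \left(-8\right) = \left(\left(2 + 3\right) - 3\right) \left(-8\right) = \left(5 - 3\right) \left(-8\right) = 2 \left(-8\right) = -16$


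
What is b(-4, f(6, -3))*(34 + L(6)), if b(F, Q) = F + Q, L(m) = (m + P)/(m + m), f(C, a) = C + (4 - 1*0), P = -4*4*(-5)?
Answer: 247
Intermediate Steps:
P = 80 (P = -16*(-5) = 80)
f(C, a) = 4 + C (f(C, a) = C + (4 + 0) = C + 4 = 4 + C)
L(m) = (80 + m)/(2*m) (L(m) = (m + 80)/(m + m) = (80 + m)/((2*m)) = (80 + m)*(1/(2*m)) = (80 + m)/(2*m))
b(-4, f(6, -3))*(34 + L(6)) = (-4 + (4 + 6))*(34 + (½)*(80 + 6)/6) = (-4 + 10)*(34 + (½)*(⅙)*86) = 6*(34 + 43/6) = 6*(247/6) = 247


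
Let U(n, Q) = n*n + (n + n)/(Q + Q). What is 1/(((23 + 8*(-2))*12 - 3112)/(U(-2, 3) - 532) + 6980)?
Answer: 793/5539682 ≈ 0.00014315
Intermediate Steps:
U(n, Q) = n² + n/Q (U(n, Q) = n² + (2*n)/((2*Q)) = n² + (2*n)*(1/(2*Q)) = n² + n/Q)
1/(((23 + 8*(-2))*12 - 3112)/(U(-2, 3) - 532) + 6980) = 1/(((23 + 8*(-2))*12 - 3112)/(((-2)² - 2/3) - 532) + 6980) = 1/(((23 - 16)*12 - 3112)/((4 - 2*⅓) - 532) + 6980) = 1/((7*12 - 3112)/((4 - ⅔) - 532) + 6980) = 1/((84 - 3112)/(10/3 - 532) + 6980) = 1/(-3028/(-1586/3) + 6980) = 1/(-3028*(-3/1586) + 6980) = 1/(4542/793 + 6980) = 1/(5539682/793) = 793/5539682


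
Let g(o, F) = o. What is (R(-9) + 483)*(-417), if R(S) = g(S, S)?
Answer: -197658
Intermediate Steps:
R(S) = S
(R(-9) + 483)*(-417) = (-9 + 483)*(-417) = 474*(-417) = -197658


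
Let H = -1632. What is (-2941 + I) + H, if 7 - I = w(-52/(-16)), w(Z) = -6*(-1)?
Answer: -4572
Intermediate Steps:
w(Z) = 6
I = 1 (I = 7 - 1*6 = 7 - 6 = 1)
(-2941 + I) + H = (-2941 + 1) - 1632 = -2940 - 1632 = -4572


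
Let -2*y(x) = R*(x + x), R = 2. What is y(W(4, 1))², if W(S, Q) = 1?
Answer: 4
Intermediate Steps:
y(x) = -2*x (y(x) = -(x + x) = -2*x)
y(W(4, 1))² = (-2*1)² = (-2)² = 4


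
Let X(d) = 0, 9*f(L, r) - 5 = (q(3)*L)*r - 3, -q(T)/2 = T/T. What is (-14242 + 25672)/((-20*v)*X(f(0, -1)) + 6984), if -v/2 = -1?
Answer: 635/388 ≈ 1.6366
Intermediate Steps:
q(T) = -2 (q(T) = -2*T/T = -2*1 = -2)
v = 2 (v = -2*(-1) = 2)
f(L, r) = 2/9 - 2*L*r/9 (f(L, r) = 5/9 + ((-2*L)*r - 3)/9 = 5/9 + (-2*L*r - 3)/9 = 5/9 + (-3 - 2*L*r)/9 = 5/9 + (-⅓ - 2*L*r/9) = 2/9 - 2*L*r/9)
(-14242 + 25672)/((-20*v)*X(f(0, -1)) + 6984) = (-14242 + 25672)/(-20*2*0 + 6984) = 11430/(-40*0 + 6984) = 11430/(0 + 6984) = 11430/6984 = 11430*(1/6984) = 635/388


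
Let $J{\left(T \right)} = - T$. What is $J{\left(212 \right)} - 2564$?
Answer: $-2776$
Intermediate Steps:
$J{\left(212 \right)} - 2564 = \left(-1\right) 212 - 2564 = -212 - 2564 = -2776$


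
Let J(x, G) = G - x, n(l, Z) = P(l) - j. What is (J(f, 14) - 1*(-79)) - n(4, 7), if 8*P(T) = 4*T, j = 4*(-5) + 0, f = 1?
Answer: 70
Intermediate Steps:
j = -20 (j = -20 + 0 = -20)
P(T) = T/2 (P(T) = (4*T)/8 = T/2)
n(l, Z) = 20 + l/2 (n(l, Z) = l/2 - 1*(-20) = l/2 + 20 = 20 + l/2)
(J(f, 14) - 1*(-79)) - n(4, 7) = ((14 - 1*1) - 1*(-79)) - (20 + (1/2)*4) = ((14 - 1) + 79) - (20 + 2) = (13 + 79) - 1*22 = 92 - 22 = 70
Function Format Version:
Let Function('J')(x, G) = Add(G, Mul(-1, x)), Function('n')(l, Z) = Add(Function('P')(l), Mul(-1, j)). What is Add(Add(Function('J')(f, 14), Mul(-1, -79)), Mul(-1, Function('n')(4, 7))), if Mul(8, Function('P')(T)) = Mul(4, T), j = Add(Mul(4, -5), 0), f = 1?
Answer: 70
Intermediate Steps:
j = -20 (j = Add(-20, 0) = -20)
Function('P')(T) = Mul(Rational(1, 2), T) (Function('P')(T) = Mul(Rational(1, 8), Mul(4, T)) = Mul(Rational(1, 2), T))
Function('n')(l, Z) = Add(20, Mul(Rational(1, 2), l)) (Function('n')(l, Z) = Add(Mul(Rational(1, 2), l), Mul(-1, -20)) = Add(Mul(Rational(1, 2), l), 20) = Add(20, Mul(Rational(1, 2), l)))
Add(Add(Function('J')(f, 14), Mul(-1, -79)), Mul(-1, Function('n')(4, 7))) = Add(Add(Add(14, Mul(-1, 1)), Mul(-1, -79)), Mul(-1, Add(20, Mul(Rational(1, 2), 4)))) = Add(Add(Add(14, -1), 79), Mul(-1, Add(20, 2))) = Add(Add(13, 79), Mul(-1, 22)) = Add(92, -22) = 70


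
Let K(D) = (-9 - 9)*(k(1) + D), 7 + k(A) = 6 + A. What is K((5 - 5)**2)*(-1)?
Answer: 0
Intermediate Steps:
k(A) = -1 + A (k(A) = -7 + (6 + A) = -1 + A)
K(D) = -18*D (K(D) = (-9 - 9)*((-1 + 1) + D) = -18*(0 + D) = -18*D)
K((5 - 5)**2)*(-1) = -18*(5 - 5)**2*(-1) = -18*0**2*(-1) = -18*0*(-1) = 0*(-1) = 0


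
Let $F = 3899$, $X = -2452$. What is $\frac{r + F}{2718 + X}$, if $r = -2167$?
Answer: $\frac{866}{133} \approx 6.5113$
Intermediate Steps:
$\frac{r + F}{2718 + X} = \frac{-2167 + 3899}{2718 - 2452} = \frac{1732}{266} = 1732 \cdot \frac{1}{266} = \frac{866}{133}$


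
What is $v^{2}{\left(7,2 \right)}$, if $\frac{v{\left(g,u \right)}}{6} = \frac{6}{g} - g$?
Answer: $\frac{66564}{49} \approx 1358.4$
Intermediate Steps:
$v{\left(g,u \right)} = - 6 g + \frac{36}{g}$ ($v{\left(g,u \right)} = 6 \left(\frac{6}{g} - g\right) = 6 \left(- g + \frac{6}{g}\right) = - 6 g + \frac{36}{g}$)
$v^{2}{\left(7,2 \right)} = \left(\left(-6\right) 7 + \frac{36}{7}\right)^{2} = \left(-42 + 36 \cdot \frac{1}{7}\right)^{2} = \left(-42 + \frac{36}{7}\right)^{2} = \left(- \frac{258}{7}\right)^{2} = \frac{66564}{49}$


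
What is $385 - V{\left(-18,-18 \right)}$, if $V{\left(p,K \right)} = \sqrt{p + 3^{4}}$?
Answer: $385 - 3 \sqrt{7} \approx 377.06$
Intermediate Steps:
$V{\left(p,K \right)} = \sqrt{81 + p}$ ($V{\left(p,K \right)} = \sqrt{p + 81} = \sqrt{81 + p}$)
$385 - V{\left(-18,-18 \right)} = 385 - \sqrt{81 - 18} = 385 - \sqrt{63} = 385 - 3 \sqrt{7}$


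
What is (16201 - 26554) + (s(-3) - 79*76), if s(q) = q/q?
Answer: -16356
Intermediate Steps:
s(q) = 1
(16201 - 26554) + (s(-3) - 79*76) = (16201 - 26554) + (1 - 79*76) = -10353 + (1 - 6004) = -10353 - 6003 = -16356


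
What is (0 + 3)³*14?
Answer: 378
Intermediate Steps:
(0 + 3)³*14 = 3³*14 = 27*14 = 378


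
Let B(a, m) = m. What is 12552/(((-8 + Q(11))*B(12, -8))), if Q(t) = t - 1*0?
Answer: -523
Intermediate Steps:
Q(t) = t (Q(t) = t + 0 = t)
12552/(((-8 + Q(11))*B(12, -8))) = 12552/(((-8 + 11)*(-8))) = 12552/((3*(-8))) = 12552/(-24) = 12552*(-1/24) = -523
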